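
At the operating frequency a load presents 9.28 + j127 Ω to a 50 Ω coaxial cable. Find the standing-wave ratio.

VSWR ≈ 40.3

Γ = (Z_L − Z_0)/(Z_L + Z_0) = (-40.72 + j127)/(59.28 + j127)
|Γ| = 133/140 = 0.952
VSWR = (1 + |Γ|)/(1 − |Γ|) = 1.95/0.0484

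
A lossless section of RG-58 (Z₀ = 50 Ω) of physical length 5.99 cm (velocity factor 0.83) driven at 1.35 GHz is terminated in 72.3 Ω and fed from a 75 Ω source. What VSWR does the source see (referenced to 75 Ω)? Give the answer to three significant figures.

VSWR ≈ 2

λ = v/f = 0.83·c / 1.35 GHz = 0.184 m
βl = 2π·l/λ = 2π × 0.325 = 117°
tan(βl) = -1.97
Z_in = Z_0·(Z_L + jZ_0·tanβl)/(Z_0 + jZ_L·tanβl) = 38.7 + j11.8 Ω
Γ_s = (Z_in − Z_s)/(Z_in + Z_s) = (-36.3 + j11.8)/(114 + j11.8), |Γ_s| = 0.334
VSWR = (1 + |Γ_s|)/(1 − |Γ_s|)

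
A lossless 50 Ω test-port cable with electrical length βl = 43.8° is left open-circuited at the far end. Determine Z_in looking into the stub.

tan(βl) = 0.959
For an open-circuited stub, Z_in = −jZ_0·cot(βl) = −jZ_0/tan(βl)

Z_in ≈ −j52.1 Ω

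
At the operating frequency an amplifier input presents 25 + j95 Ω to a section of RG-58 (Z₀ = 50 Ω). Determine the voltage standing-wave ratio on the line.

Γ = (Z_L − Z_0)/(Z_L + Z_0) = (-25 + j95)/(75 + j95)
|Γ| = 98.2/121 = 0.812
VSWR = (1 + |Γ|)/(1 − |Γ|) = 1.81/0.188

VSWR ≈ 9.62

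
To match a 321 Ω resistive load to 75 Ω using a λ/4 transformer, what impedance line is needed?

Z_qwt = √(Z_0·R_L) = √(75 × 321) = √24080

Z_qwt ≈ 155 Ω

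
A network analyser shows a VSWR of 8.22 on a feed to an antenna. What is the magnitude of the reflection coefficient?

|Γ| ≈ 0.783

|Γ| = (S − 1)/(S + 1) = (8.22 − 1)/(8.22 + 1) = 7.22/9.22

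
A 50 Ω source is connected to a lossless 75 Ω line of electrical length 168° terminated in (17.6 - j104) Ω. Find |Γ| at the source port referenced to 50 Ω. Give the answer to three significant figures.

tan(βl) = -0.213
Z_in = Z_0·(Z_L + jZ_0·tanβl)/(Z_0 + jZ_L·tanβl) = 36.8 − j167 Ω
Γ_s = (Z_in − Z_s)/(Z_in + Z_s) = (-13.2 − j167)/(86.8 − j167), |Γ_s| = 0.891

|Γ| ≈ 0.891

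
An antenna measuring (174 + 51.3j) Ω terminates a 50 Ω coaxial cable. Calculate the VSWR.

VSWR ≈ 3.81

Γ = (Z_L − Z_0)/(Z_L + Z_0) = (124 + j51.3)/(224 + j51.3)
|Γ| = 134/230 = 0.584
VSWR = (1 + |Γ|)/(1 − |Γ|) = 1.58/0.416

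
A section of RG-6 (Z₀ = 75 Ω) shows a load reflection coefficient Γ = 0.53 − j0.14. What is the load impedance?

Z_L = Z_0·(1 + Γ)/(1 − Γ) = 75·(1.53 − j0.14)/(0.47 + j0.14)

Z_L ≈ 218 − j87.3 Ω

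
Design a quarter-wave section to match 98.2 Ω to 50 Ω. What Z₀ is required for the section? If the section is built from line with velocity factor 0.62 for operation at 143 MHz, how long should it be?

Z_qwt ≈ 70.1 Ω; length ≈ 32.5 cm

Z_qwt = √(Z_0·R_L) = √(50 × 98.2) = √4910
λ = 0.62·c/f = 1.3 m, so l = λ/4 = 0.325 m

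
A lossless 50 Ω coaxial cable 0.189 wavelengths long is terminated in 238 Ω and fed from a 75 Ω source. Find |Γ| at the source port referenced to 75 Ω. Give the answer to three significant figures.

βl = 2π × 0.189 = 68°
tan(βl) = 2.48
Z_in = Z_0·(Z_L + jZ_0·tanβl)/(Z_0 + jZ_L·tanβl) = 12.1 − j19.1 Ω
Γ_s = (Z_in − Z_s)/(Z_in + Z_s) = (-62.9 − j19.1)/(87.1 − j19.1), |Γ_s| = 0.737

|Γ| ≈ 0.737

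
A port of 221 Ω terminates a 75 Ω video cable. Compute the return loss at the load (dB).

Γ = (221 − 75)/(221 + 75) = 0.493
RL = −20·log₁₀|Γ| = −20·log₁₀(0.493)

RL ≈ 6.14 dB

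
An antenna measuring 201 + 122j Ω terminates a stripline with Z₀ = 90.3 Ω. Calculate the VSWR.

VSWR ≈ 3.18

Γ = (Z_L − Z_0)/(Z_L + Z_0) = (110.7 + j122)/(291.3 + j122)
|Γ| = 165/316 = 0.522
VSWR = (1 + |Γ|)/(1 − |Γ|) = 1.52/0.478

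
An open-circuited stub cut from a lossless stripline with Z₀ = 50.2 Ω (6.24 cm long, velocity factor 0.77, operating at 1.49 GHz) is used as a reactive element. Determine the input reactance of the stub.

λ = v/f = 0.77·c / 1.49 GHz = 0.155 m
βl = 2π·l/λ = 2π × 0.402 = 145°
tan(βl) = -0.703
For an open-circuited stub, Z_in = −jZ_0·cot(βl) = −jZ_0/tan(βl)

X_in ≈ 71.4 Ω (inductive)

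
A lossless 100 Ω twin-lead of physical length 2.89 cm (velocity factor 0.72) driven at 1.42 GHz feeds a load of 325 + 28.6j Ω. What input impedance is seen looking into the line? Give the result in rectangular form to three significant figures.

Z_in ≈ 35.6 − j38.4 Ω

λ = v/f = 0.72·c / 1.42 GHz = 0.152 m
βl = 2π·l/λ = 2π × 0.19 = 68.4°
tan(βl) = tan(68.4°) = 2.53
Z_in = Z_0·(Z_L + jZ_0·tanβl)/(Z_0 + jZ_L·tanβl)
     = 100·(325 + j281)/(27.8 + j821)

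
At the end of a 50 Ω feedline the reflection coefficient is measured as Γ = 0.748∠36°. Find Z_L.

Z_L = Z_0·(1 + Γ)/(1 − Γ) = 50·(1.61 + j0.44)/(0.395 − j0.44)

Z_L ≈ 63.1 + j126 Ω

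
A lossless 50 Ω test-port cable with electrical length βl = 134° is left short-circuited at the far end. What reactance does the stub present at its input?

tan(βl) = -1.04
For a short-circuited stub, Z_in = jZ_0·tan(βl)

X_in ≈ -51.8 Ω (capacitive)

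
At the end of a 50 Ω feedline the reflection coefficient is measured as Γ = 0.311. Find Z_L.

Z_L ≈ 95.1 Ω

Z_L = Z_0·(1 + Γ)/(1 − Γ) = 50·(1.31)/(0.689)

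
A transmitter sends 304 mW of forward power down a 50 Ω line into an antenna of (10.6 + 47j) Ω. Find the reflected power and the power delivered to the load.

|Γ| = |(-39.4 + j47)/(60.6 + j47)| = 0.8
|Γ|² = 0.64
P_refl = |Γ|²·P_inc = 194 mW, P_del = (1 − |Γ|²)·P_inc = 110 mW

P_reflected ≈ 194 mW; P_delivered ≈ 110 mW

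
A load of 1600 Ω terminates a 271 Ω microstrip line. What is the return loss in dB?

Γ = (1600 − 271)/(1600 + 271) = 0.71
RL = −20·log₁₀|Γ| = −20·log₁₀(0.71)

RL ≈ 2.97 dB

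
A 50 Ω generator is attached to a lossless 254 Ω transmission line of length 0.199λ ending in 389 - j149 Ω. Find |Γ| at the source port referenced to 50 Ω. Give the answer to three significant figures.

βl = 2π × 0.199 = 71.6°
tan(βl) = 3.01
Z_in = Z_0·(Z_L + jZ_0·tanβl)/(Z_0 + jZ_L·tanβl) = 135 − j3.09 Ω
Γ_s = (Z_in − Z_s)/(Z_in + Z_s) = (85.4 − j3.09)/(185 − j3.09), |Γ_s| = 0.461

|Γ| ≈ 0.461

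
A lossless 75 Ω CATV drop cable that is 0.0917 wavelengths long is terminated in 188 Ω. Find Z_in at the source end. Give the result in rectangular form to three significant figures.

βl = 2π × 0.0917 = 33°
tan(βl) = tan(33°) = 0.65
Z_in = Z_0·(Z_L + jZ_0·tanβl)/(Z_0 + jZ_L·tanβl)
     = 75·(188 + j48.7)/(75 + j122)

Z_in ≈ 73.2 − j70.5 Ω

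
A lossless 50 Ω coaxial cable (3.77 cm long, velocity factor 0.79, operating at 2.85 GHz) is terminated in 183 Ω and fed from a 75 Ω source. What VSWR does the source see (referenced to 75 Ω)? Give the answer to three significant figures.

VSWR ≈ 2.72

λ = v/f = 0.79·c / 2.85 GHz = 0.0832 m
βl = 2π·l/λ = 2π × 0.453 = 163°
tan(βl) = -0.302
Z_in = Z_0·(Z_L + jZ_0·tanβl)/(Z_0 + jZ_L·tanβl) = 89.9 + j84.3 Ω
Γ_s = (Z_in − Z_s)/(Z_in + Z_s) = (14.9 + j84.3)/(165 + j84.3), |Γ_s| = 0.462
VSWR = (1 + |Γ_s|)/(1 − |Γ_s|)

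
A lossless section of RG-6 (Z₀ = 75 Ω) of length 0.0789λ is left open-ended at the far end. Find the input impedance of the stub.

βl = 2π × 0.0789 = 28.4°
tan(βl) = 0.541
For an open-ended stub, Z_in = −jZ_0·cot(βl) = −jZ_0/tan(βl)

Z_in ≈ −j139 Ω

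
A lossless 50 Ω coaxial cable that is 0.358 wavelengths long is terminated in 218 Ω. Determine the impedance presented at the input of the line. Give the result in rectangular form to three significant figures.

βl = 2π × 0.358 = 129°
tan(βl) = tan(129°) = -1.24
Z_in = Z_0·(Z_L + jZ_0·tanβl)/(Z_0 + jZ_L·tanβl)
     = 50·(218 − j62)/(50 − j270)

Z_in ≈ 18.3 + j36.9 Ω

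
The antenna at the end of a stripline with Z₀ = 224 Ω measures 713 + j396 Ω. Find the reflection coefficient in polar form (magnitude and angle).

Γ ≈ 0.619 ∠ 16.1°

Γ = (Z_L − Z_0)/(Z_L + Z_0) = (489 + j396)/(937 + j396)
|Γ| = 629/1020 = 0.619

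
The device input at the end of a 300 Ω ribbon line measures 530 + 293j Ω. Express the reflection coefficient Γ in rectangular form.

Γ ≈ 0.357 + j0.227

Γ = (Z_L − Z_0)/(Z_L + Z_0) = (230 + j293)/(830 + j293)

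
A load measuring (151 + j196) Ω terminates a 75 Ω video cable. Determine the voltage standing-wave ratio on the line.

VSWR ≈ 5.73

Γ = (Z_L − Z_0)/(Z_L + Z_0) = (76 + j196)/(226 + j196)
|Γ| = 210/299 = 0.703
VSWR = (1 + |Γ|)/(1 − |Γ|) = 1.7/0.297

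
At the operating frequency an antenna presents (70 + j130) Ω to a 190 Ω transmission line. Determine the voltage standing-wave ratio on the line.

VSWR ≈ 4.11

Γ = (Z_L − Z_0)/(Z_L + Z_0) = (-120 + j130)/(260 + j130)
|Γ| = 177/291 = 0.609
VSWR = (1 + |Γ|)/(1 − |Γ|) = 1.61/0.391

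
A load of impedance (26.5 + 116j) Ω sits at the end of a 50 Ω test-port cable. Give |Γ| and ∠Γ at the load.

Γ = (Z_L − Z_0)/(Z_L + Z_0) = (-23.5 + j116)/(76.5 + j116)
|Γ| = 118/139 = 0.852

Γ ≈ 0.852 ∠ 44.9°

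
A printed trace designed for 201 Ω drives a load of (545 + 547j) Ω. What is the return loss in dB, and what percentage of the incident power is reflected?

RL ≈ 3.12 dB; 48.8% of incident power reflected

Γ = (344 + j547)/(746 + j547), |Γ| = 0.699
RL = −20·log₁₀(0.699) = 3.12 dB
P_refl/P_inc = |Γ|² = 0.488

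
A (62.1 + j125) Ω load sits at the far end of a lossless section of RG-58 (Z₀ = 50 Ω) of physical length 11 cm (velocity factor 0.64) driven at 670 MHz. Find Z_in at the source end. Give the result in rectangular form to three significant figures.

Z_in ≈ 9.55 + j28.1 Ω

λ = v/f = 0.64·c / 670 MHz = 0.287 m
βl = 2π·l/λ = 2π × 0.384 = 138°
tan(βl) = tan(138°) = -0.894
Z_in = Z_0·(Z_L + jZ_0·tanβl)/(Z_0 + jZ_L·tanβl)
     = 50·(62.1 + j80.3)/(162 − j55.5)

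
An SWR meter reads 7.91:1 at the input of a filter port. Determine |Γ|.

|Γ| = (S − 1)/(S + 1) = (7.91 − 1)/(7.91 + 1) = 6.91/8.91

|Γ| ≈ 0.776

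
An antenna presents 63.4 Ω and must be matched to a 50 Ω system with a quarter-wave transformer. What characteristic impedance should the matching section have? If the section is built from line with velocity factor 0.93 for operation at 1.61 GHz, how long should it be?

Z_qwt = √(Z_0·R_L) = √(50 × 63.4) = √3170
λ = 0.93·c/f = 0.173 m, so l = λ/4 = 0.0433 m

Z_qwt ≈ 56.3 Ω; length ≈ 4.33 cm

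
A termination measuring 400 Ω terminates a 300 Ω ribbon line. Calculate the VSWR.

Γ = (400 − 300)/(400 + 300) = 0.143
VSWR = (1 + 0.143)/(1 − 0.143)

VSWR ≈ 1.33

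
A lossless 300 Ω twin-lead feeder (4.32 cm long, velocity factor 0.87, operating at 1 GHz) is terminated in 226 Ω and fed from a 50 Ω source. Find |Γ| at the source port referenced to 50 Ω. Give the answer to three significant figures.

|Γ| ≈ 0.753

λ = v/f = 0.87·c / 1 GHz = 0.261 m
βl = 2π·l/λ = 2π × 0.166 = 59.6°
tan(βl) = 1.7
Z_in = Z_0·(Z_L + jZ_0·tanβl)/(Z_0 + jZ_L·tanβl) = 333 + j83.5 Ω
Γ_s = (Z_in − Z_s)/(Z_in + Z_s) = (283 + j83.5)/(383 + j83.5), |Γ_s| = 0.753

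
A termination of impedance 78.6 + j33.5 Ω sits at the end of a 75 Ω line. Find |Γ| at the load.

|Γ| ≈ 0.214

Γ = (Z_L − Z_0)/(Z_L + Z_0) = (3.6 + j33.5)/(153.6 + j33.5)
|Γ| = 33.7/157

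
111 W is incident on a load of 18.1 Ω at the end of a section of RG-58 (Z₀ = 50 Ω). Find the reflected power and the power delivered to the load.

P_reflected ≈ 24.4 W; P_delivered ≈ 86.6 W

Γ = (18.1 − 50)/(18.1 + 50) = -0.468
|Γ|² = 0.219
P_refl = |Γ|²·P_inc = 24.4 W, P_del = (1 − |Γ|²)·P_inc = 86.6 W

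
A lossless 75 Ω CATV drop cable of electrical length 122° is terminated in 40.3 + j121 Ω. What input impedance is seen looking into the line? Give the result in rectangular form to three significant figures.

Z_in ≈ 10.6 + j2.81 Ω

tan(βl) = tan(122°) = -1.6
Z_in = Z_0·(Z_L + jZ_0·tanβl)/(Z_0 + jZ_L·tanβl)
     = 75·(40.3 + j0.975)/(269 − j64.5)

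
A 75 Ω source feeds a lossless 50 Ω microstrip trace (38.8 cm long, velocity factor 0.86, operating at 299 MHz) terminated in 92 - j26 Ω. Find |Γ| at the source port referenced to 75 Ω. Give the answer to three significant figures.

λ = v/f = 0.86·c / 299 MHz = 0.863 m
βl = 2π·l/λ = 2π × 0.45 = 162°
tan(βl) = -0.327
Z_in = Z_0·(Z_L + jZ_0·tanβl)/(Z_0 + jZ_L·tanβl) = 96.9 + j19.3 Ω
Γ_s = (Z_in − Z_s)/(Z_in + Z_s) = (21.9 + j19.3)/(172 + j19.3), |Γ_s| = 0.169

|Γ| ≈ 0.169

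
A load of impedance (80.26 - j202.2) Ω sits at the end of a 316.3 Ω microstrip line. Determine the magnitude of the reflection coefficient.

|Γ| ≈ 0.698

Γ = (Z_L − Z_0)/(Z_L + Z_0) = (-236 − j202.2)/(396.6 − j202.2)
|Γ| = 311/445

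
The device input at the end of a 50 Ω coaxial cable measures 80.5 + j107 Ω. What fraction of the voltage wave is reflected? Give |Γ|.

|Γ| ≈ 0.659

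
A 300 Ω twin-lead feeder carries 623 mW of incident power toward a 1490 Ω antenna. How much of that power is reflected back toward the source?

Γ = (1490 − 300)/(1490 + 300) = 0.665
|Γ|² = 0.442
P_refl = |Γ|²·P_inc = 275 mW, P_del = (1 − |Γ|²)·P_inc = 348 mW

P_reflected ≈ 275 mW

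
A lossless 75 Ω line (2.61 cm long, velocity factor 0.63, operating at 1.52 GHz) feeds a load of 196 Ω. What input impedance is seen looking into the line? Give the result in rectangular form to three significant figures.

Z_in ≈ 30.3 − j16.3 Ω

λ = v/f = 0.63·c / 1.52 GHz = 0.124 m
βl = 2π·l/λ = 2π × 0.21 = 75.6°
tan(βl) = tan(75.6°) = 3.89
Z_in = Z_0·(Z_L + jZ_0·tanβl)/(Z_0 + jZ_L·tanβl)
     = 75·(196 + j291)/(75 + j761)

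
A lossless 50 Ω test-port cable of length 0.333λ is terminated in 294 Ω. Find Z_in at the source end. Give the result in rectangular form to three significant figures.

Z_in ≈ 11.2 + j27.6 Ω

βl = 2π × 0.333 = 120°
tan(βl) = tan(120°) = -1.74
Z_in = Z_0·(Z_L + jZ_0·tanβl)/(Z_0 + jZ_L·tanβl)
     = 50·(294 − j87)/(50 − j512)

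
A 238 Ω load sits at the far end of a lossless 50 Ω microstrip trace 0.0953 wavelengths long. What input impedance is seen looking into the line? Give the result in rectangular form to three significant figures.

βl = 2π × 0.0953 = 34.3°
tan(βl) = tan(34.3°) = 0.682
Z_in = Z_0·(Z_L + jZ_0·tanβl)/(Z_0 + jZ_L·tanβl)
     = 50·(238 + j34.1)/(50 + j162)

Z_in ≈ 30.2 − j64 Ω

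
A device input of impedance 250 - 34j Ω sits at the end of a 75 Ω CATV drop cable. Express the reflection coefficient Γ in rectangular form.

Γ ≈ 0.543 − j0.0478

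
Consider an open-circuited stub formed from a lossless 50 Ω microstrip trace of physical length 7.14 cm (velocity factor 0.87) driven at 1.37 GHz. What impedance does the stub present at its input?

λ = v/f = 0.87·c / 1.37 GHz = 0.191 m
βl = 2π·l/λ = 2π × 0.375 = 135°
tan(βl) = -1
For an open-circuited stub, Z_in = −jZ_0·cot(βl) = −jZ_0/tan(βl)

Z_in ≈ +j49.9 Ω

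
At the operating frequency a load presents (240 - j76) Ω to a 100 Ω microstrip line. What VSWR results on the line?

Γ = (Z_L − Z_0)/(Z_L + Z_0) = (140 − j76)/(340 − j76)
|Γ| = 159/348 = 0.457
VSWR = (1 + |Γ|)/(1 − |Γ|) = 1.46/0.543

VSWR ≈ 2.68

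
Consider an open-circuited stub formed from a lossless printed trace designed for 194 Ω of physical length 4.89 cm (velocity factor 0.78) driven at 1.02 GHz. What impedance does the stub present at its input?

Z_in ≈ −j45.7 Ω

λ = v/f = 0.78·c / 1.02 GHz = 0.229 m
βl = 2π·l/λ = 2π × 0.213 = 76.7°
tan(βl) = 4.24
For an open-circuited stub, Z_in = −jZ_0·cot(βl) = −jZ_0/tan(βl)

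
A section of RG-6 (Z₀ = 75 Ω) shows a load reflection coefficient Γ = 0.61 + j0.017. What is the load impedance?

Z_L ≈ 309 + j16.7 Ω

Z_L = Z_0·(1 + Γ)/(1 − Γ) = 75·(1.61 + j0.017)/(0.39 − j0.017)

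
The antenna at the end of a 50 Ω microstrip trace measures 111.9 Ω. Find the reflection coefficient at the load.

Γ = (Z_L − Z_0)/(Z_L + Z_0) = (111.9 − 50)/(111.9 + 50) = 61.9/161.9

Γ = 0.382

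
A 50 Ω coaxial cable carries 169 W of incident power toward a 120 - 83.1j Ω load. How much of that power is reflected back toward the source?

P_reflected ≈ 55.7 W

|Γ| = |(70 − j83.1)/(170 − j83.1)| = 0.574
|Γ|² = 0.33
P_refl = |Γ|²·P_inc = 55.7 W, P_del = (1 − |Γ|²)·P_inc = 113 W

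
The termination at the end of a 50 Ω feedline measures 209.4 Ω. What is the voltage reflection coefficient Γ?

Γ = (Z_L − Z_0)/(Z_L + Z_0) = (209.4 − 50)/(209.4 + 50) = 159.4/259.4

Γ = 0.614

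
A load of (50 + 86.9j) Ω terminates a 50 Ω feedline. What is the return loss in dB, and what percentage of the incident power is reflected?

Γ = (0 + j86.9)/(100 + j86.9), |Γ| = 0.656
RL = −20·log₁₀(0.656) = 3.66 dB
P_refl/P_inc = |Γ|² = 0.43

RL ≈ 3.66 dB; 43% of incident power reflected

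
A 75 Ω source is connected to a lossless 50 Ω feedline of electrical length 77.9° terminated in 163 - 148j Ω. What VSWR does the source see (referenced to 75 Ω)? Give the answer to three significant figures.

VSWR ≈ 9.12

tan(βl) = 4.66
Z_in = Z_0·(Z_L + jZ_0·tanβl)/(Z_0 + jZ_L·tanβl) = 8.23 − j2.7 Ω
Γ_s = (Z_in − Z_s)/(Z_in + Z_s) = (-66.8 − j2.7)/(83.2 − j2.7), |Γ_s| = 0.802
VSWR = (1 + |Γ_s|)/(1 − |Γ_s|)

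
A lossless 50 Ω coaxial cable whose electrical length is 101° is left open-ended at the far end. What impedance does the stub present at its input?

Z_in ≈ +j9.72 Ω

tan(βl) = -5.14
For an open-ended stub, Z_in = −jZ_0·cot(βl) = −jZ_0/tan(βl)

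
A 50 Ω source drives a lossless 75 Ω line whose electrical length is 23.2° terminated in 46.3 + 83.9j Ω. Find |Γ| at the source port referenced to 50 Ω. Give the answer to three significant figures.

tan(βl) = 0.429
Z_in = Z_0·(Z_L + jZ_0·tanβl)/(Z_0 + jZ_L·tanβl) = 161 + j141 Ω
Γ_s = (Z_in − Z_s)/(Z_in + Z_s) = (111 + j141)/(211 + j141), |Γ_s| = 0.707

|Γ| ≈ 0.707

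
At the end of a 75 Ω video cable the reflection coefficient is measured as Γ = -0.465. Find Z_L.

Z_L ≈ 27.4 Ω

Z_L = Z_0·(1 + Γ)/(1 − Γ) = 75·(0.535)/(1.47)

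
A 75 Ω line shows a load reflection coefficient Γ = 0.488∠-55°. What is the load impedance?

Z_L = Z_0·(1 + Γ)/(1 − Γ) = 75·(1.28 − j0.4)/(0.72 + j0.4)

Z_L ≈ 84.2 − j88.4 Ω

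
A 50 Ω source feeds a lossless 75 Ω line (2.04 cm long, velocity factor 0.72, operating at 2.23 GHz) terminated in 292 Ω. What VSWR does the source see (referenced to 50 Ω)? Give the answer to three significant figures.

λ = v/f = 0.72·c / 2.23 GHz = 0.0969 m
βl = 2π·l/λ = 2π × 0.211 = 75.8°
tan(βl) = 3.96
Z_in = Z_0·(Z_L + jZ_0·tanβl)/(Z_0 + jZ_L·tanβl) = 20.4 − j17.6 Ω
Γ_s = (Z_in − Z_s)/(Z_in + Z_s) = (-29.6 − j17.6)/(70.4 − j17.6), |Γ_s| = 0.475
VSWR = (1 + |Γ_s|)/(1 − |Γ_s|)

VSWR ≈ 2.81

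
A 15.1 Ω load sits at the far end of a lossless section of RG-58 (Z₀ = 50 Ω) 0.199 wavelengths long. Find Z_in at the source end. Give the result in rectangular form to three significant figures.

βl = 2π × 0.199 = 71.6°
tan(βl) = tan(71.6°) = 3.01
Z_in = Z_0·(Z_L + jZ_0·tanβl)/(Z_0 + jZ_L·tanβl)
     = 50·(15.1 + j151)/(50 + j45.5)

Z_in ≈ 83.3 + j74.9 Ω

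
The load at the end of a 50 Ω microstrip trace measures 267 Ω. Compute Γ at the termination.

Γ = 0.685

Γ = (Z_L − Z_0)/(Z_L + Z_0) = (267 − 50)/(267 + 50) = 217/317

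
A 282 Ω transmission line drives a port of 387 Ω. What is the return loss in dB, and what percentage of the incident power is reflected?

RL ≈ 16.1 dB; 2.46% of incident power reflected

Γ = (387 − 282)/(387 + 282) = 0.157
RL = −20·log₁₀(0.157) = 16.1 dB
P_refl/P_inc = |Γ|² = 0.0246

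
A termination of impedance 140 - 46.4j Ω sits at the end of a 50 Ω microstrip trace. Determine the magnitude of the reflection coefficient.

Γ = (Z_L − Z_0)/(Z_L + Z_0) = (90 − j46.4)/(190 − j46.4)
|Γ| = 101/196

|Γ| ≈ 0.518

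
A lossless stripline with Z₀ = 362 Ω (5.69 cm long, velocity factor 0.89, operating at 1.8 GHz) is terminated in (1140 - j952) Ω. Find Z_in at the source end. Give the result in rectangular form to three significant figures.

Z_in ≈ 209 + j504 Ω

λ = v/f = 0.89·c / 1.8 GHz = 0.148 m
βl = 2π·l/λ = 2π × 0.384 = 138°
tan(βl) = tan(138°) = -0.897
Z_in = Z_0·(Z_L + jZ_0·tanβl)/(Z_0 + jZ_L·tanβl)
     = 362·(1140 − j1280)/(-492 − j1020)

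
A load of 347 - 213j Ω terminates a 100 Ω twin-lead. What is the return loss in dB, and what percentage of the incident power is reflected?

RL ≈ 3.63 dB; 43.4% of incident power reflected

Γ = (247 − j213)/(447 − j213), |Γ| = 0.659
RL = −20·log₁₀(0.659) = 3.63 dB
P_refl/P_inc = |Γ|² = 0.434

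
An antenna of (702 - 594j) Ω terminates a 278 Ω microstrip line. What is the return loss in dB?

RL ≈ 3.92 dB

Γ = (424 − j594)/(980 − j594), |Γ| = 0.637
RL = −20·log₁₀|Γ| = −20·log₁₀(0.637)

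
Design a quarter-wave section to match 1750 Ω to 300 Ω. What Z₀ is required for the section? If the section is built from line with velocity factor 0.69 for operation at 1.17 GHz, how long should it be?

Z_qwt = √(Z_0·R_L) = √(300 × 1750) = √525000
λ = 0.69·c/f = 0.177 m, so l = λ/4 = 0.0442 m

Z_qwt ≈ 725 Ω; length ≈ 4.42 cm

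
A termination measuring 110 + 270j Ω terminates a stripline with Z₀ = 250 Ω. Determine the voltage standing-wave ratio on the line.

VSWR ≈ 5.17

Γ = (Z_L − Z_0)/(Z_L + Z_0) = (-140 + j270)/(360 + j270)
|Γ| = 304/450 = 0.676
VSWR = (1 + |Γ|)/(1 − |Γ|) = 1.68/0.324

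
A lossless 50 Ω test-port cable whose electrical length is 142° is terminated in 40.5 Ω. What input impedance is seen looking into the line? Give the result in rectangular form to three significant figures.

Z_in ≈ 46.6 − j9.59 Ω

tan(βl) = tan(142°) = -0.781
Z_in = Z_0·(Z_L + jZ_0·tanβl)/(Z_0 + jZ_L·tanβl)
     = 50·(40.5 − j39.1)/(50 − j31.6)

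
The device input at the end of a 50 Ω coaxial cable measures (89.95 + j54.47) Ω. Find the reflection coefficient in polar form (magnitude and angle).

Γ ≈ 0.45 ∠ 32.5°

Γ = (Z_L − Z_0)/(Z_L + Z_0) = (39.95 + j54.47)/(139.9 + j54.47)
|Γ| = 67.5/150 = 0.45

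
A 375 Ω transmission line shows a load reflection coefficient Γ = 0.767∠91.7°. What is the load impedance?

Z_L ≈ 94.5 + j352 Ω

Z_L = Z_0·(1 + Γ)/(1 − Γ) = 375·(0.977 + j0.767)/(1.02 − j0.767)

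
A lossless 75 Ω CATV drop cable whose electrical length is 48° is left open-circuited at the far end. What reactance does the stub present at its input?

tan(βl) = 1.11
For an open-circuited stub, Z_in = −jZ_0·cot(βl) = −jZ_0/tan(βl)

X_in ≈ -67.5 Ω (capacitive)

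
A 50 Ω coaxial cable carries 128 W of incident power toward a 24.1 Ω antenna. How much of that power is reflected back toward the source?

P_reflected ≈ 15.6 W

Γ = (24.1 − 50)/(24.1 + 50) = -0.35
|Γ|² = 0.122
P_refl = |Γ|²·P_inc = 15.6 W, P_del = (1 − |Γ|²)·P_inc = 112 W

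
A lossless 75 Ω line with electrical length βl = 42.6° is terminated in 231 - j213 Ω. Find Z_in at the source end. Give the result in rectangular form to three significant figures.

tan(βl) = tan(42.6°) = 0.92
Z_in = Z_0·(Z_L + jZ_0·tanβl)/(Z_0 + jZ_L·tanβl)
     = 75·(231 − j144)/(271 + j212)

Z_in ≈ 20.2 − j55.8 Ω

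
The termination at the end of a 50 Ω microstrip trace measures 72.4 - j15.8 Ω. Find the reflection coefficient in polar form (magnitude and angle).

Γ ≈ 0.222 ∠ -27.8°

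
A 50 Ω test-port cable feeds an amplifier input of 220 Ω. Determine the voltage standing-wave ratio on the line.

VSWR ≈ 4.4

Γ = (220 − 50)/(220 + 50) = 0.63
VSWR = (1 + 0.63)/(1 − 0.63)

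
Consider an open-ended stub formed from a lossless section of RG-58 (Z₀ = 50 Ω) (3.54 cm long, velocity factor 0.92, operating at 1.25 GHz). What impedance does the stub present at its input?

Z_in ≈ −j31.6 Ω

λ = v/f = 0.92·c / 1.25 GHz = 0.221 m
βl = 2π·l/λ = 2π × 0.16 = 57.7°
tan(βl) = 1.58
For an open-ended stub, Z_in = −jZ_0·cot(βl) = −jZ_0/tan(βl)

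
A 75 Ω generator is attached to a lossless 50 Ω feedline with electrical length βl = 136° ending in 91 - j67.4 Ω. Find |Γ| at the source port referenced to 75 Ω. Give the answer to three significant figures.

tan(βl) = -0.966
Z_in = Z_0·(Z_L + jZ_0·tanβl)/(Z_0 + jZ_L·tanβl) = 55.3 + j61.3 Ω
Γ_s = (Z_in − Z_s)/(Z_in + Z_s) = (-19.7 + j61.3)/(130 + j61.3), |Γ_s| = 0.447

|Γ| ≈ 0.447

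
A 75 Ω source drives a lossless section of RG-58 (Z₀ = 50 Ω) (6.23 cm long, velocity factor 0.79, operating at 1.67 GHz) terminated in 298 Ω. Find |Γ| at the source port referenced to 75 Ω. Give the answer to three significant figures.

|Γ| ≈ 0.648

λ = v/f = 0.79·c / 1.67 GHz = 0.142 m
βl = 2π·l/λ = 2π × 0.439 = 158°
tan(βl) = -0.403
Z_in = Z_0·(Z_L + jZ_0·tanβl)/(Z_0 + jZ_L·tanβl) = 51.1 + j103 Ω
Γ_s = (Z_in − Z_s)/(Z_in + Z_s) = (-23.9 + j103)/(126 + j103), |Γ_s| = 0.648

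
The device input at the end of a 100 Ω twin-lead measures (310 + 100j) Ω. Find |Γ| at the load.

|Γ| ≈ 0.551

Γ = (Z_L − Z_0)/(Z_L + Z_0) = (210 + j100)/(410 + j100)
|Γ| = 233/422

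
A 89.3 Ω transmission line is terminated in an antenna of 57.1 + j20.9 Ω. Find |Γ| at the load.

|Γ| ≈ 0.26

Γ = (Z_L − Z_0)/(Z_L + Z_0) = (-32.2 + j20.9)/(146.4 + j20.9)
|Γ| = 38.4/148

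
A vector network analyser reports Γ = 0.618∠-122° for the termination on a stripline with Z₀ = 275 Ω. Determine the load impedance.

Z_L = Z_0·(1 + Γ)/(1 − Γ) = 275·(0.673 − j0.524)/(1.33 + j0.524)

Z_L ≈ 83.4 − j142 Ω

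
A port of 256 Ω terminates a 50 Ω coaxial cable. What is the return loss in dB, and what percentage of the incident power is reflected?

RL ≈ 3.44 dB; 45.3% of incident power reflected

Γ = (256 − 50)/(256 + 50) = 0.673
RL = −20·log₁₀(0.673) = 3.44 dB
P_refl/P_inc = |Γ|² = 0.453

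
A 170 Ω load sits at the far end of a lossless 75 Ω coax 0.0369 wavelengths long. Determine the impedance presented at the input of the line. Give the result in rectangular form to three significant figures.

βl = 2π × 0.0369 = 13.3°
tan(βl) = tan(13.3°) = 0.236
Z_in = Z_0·(Z_L + jZ_0·tanβl)/(Z_0 + jZ_L·tanβl)
     = 75·(170 + j17.7)/(75 + j40.1)

Z_in ≈ 140 − j57 Ω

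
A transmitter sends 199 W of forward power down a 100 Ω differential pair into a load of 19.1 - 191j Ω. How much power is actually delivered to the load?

P_delivered ≈ 30 W

|Γ| = |(-80.9 − j191)/(119.1 − j191)| = 0.922
|Γ|² = 0.849
P_refl = |Γ|²·P_inc = 169 W, P_del = (1 − |Γ|²)·P_inc = 30 W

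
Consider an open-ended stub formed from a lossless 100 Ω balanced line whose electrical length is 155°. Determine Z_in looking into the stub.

tan(βl) = -0.466
For an open-ended stub, Z_in = −jZ_0·cot(βl) = −jZ_0/tan(βl)

Z_in ≈ +j214 Ω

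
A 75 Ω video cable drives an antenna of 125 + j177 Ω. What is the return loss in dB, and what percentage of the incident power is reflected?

RL ≈ 3.24 dB; 47.4% of incident power reflected

Γ = (50 + j177)/(200 + j177), |Γ| = 0.689
RL = −20·log₁₀(0.689) = 3.24 dB
P_refl/P_inc = |Γ|² = 0.474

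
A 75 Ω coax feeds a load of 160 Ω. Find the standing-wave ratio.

Γ = (160 − 75)/(160 + 75) = 0.362
VSWR = (1 + 0.362)/(1 − 0.362)

VSWR ≈ 2.13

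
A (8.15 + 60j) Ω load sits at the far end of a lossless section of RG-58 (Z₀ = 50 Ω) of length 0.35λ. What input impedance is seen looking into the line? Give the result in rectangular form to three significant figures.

βl = 2π × 0.35 = 126°
tan(βl) = tan(126°) = -1.38
Z_in = Z_0·(Z_L + jZ_0·tanβl)/(Z_0 + jZ_L·tanβl)
     = 50·(8.15 − j8.82)/(133 − j11.2)

Z_in ≈ 3.33 − j3.04 Ω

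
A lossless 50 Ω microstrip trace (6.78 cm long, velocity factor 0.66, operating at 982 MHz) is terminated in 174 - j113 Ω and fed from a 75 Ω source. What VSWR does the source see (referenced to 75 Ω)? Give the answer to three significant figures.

λ = v/f = 0.66·c / 982 MHz = 0.202 m
βl = 2π·l/λ = 2π × 0.336 = 121°
tan(βl) = -1.66
Z_in = Z_0·(Z_L + jZ_0·tanβl)/(Z_0 + jZ_L·tanβl) = 16 + j37.7 Ω
Γ_s = (Z_in − Z_s)/(Z_in + Z_s) = (-59 + j37.7)/(91 + j37.7), |Γ_s| = 0.712
VSWR = (1 + |Γ_s|)/(1 − |Γ_s|)

VSWR ≈ 5.93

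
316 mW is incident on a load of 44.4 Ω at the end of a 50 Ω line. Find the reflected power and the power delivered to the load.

Γ = (44.4 − 50)/(44.4 + 50) = -0.0593
|Γ|² = 0.00352
P_refl = |Γ|²·P_inc = 1.11 mW, P_del = (1 − |Γ|²)·P_inc = 315 mW

P_reflected ≈ 1.11 mW; P_delivered ≈ 315 mW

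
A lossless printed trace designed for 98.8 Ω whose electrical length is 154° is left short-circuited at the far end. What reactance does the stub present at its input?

X_in ≈ -48.2 Ω (capacitive)

tan(βl) = -0.488
For a short-circuited stub, Z_in = jZ_0·tan(βl)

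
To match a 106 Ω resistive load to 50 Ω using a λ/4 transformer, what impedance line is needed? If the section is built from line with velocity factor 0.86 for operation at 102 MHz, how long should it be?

Z_qwt = √(Z_0·R_L) = √(50 × 106) = √5300
λ = 0.86·c/f = 2.53 m, so l = λ/4 = 0.632 m

Z_qwt ≈ 72.8 Ω; length ≈ 63.2 cm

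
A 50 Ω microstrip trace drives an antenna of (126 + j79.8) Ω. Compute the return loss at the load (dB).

RL ≈ 4.88 dB

Γ = (76 + j79.8)/(176 + j79.8), |Γ| = 0.57
RL = −20·log₁₀|Γ| = −20·log₁₀(0.57)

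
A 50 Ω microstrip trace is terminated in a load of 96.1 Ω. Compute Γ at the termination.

Γ = 0.316

Γ = (Z_L − Z_0)/(Z_L + Z_0) = (96.1 − 50)/(96.1 + 50) = 46.1/146.1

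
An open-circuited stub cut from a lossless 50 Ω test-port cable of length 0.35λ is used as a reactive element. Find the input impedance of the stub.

Z_in ≈ +j36.3 Ω

βl = 2π × 0.35 = 126°
tan(βl) = -1.38
For an open-circuited stub, Z_in = −jZ_0·cot(βl) = −jZ_0/tan(βl)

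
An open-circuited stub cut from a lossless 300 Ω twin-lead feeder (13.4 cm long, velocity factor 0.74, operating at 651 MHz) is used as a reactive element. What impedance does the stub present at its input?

λ = v/f = 0.74·c / 651 MHz = 0.341 m
βl = 2π·l/λ = 2π × 0.393 = 141°
tan(βl) = -0.797
For an open-circuited stub, Z_in = −jZ_0·cot(βl) = −jZ_0/tan(βl)

Z_in ≈ +j377 Ω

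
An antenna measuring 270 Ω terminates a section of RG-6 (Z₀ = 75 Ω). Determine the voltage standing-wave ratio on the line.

VSWR ≈ 3.6

Γ = (270 − 75)/(270 + 75) = 0.565
VSWR = (1 + 0.565)/(1 − 0.565)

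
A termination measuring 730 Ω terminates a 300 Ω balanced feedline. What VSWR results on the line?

VSWR ≈ 2.43

For a purely resistive load, VSWR = R_L/Z_0 or Z_0/R_L (whichever > 1) = 730/300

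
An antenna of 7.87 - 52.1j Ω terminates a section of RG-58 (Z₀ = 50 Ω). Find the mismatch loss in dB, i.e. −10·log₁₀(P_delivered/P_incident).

Γ = (-42.13 − j52.1)/(57.87 − j52.1), |Γ| = 0.86
|Γ|² = 0.74, so P_del/P_inc = 1 − |Γ|² = 0.26
ML = −10·log₁₀(1 − |Γ|²)

mismatch loss ≈ 5.86 dB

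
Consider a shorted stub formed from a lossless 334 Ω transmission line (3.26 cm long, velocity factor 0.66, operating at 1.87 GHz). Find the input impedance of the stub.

λ = v/f = 0.66·c / 1.87 GHz = 0.106 m
βl = 2π·l/λ = 2π × 0.308 = 111°
tan(βl) = -2.63
For a shorted stub, Z_in = jZ_0·tan(βl)

Z_in ≈ −j877 Ω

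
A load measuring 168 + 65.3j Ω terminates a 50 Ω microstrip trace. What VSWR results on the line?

VSWR ≈ 3.91

Γ = (Z_L − Z_0)/(Z_L + Z_0) = (118 + j65.3)/(218 + j65.3)
|Γ| = 135/228 = 0.593
VSWR = (1 + |Γ|)/(1 − |Γ|) = 1.59/0.407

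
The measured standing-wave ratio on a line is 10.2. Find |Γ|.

|Γ| ≈ 0.821

|Γ| = (S − 1)/(S + 1) = (10.2 − 1)/(10.2 + 1) = 9.2/11.2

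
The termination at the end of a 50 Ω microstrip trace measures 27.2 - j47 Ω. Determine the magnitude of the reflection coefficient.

Γ = (Z_L − Z_0)/(Z_L + Z_0) = (-22.8 − j47)/(77.2 − j47)
|Γ| = 52.2/90.4

|Γ| ≈ 0.578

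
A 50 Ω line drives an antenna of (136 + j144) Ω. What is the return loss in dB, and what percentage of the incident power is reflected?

Γ = (86 + j144)/(186 + j144), |Γ| = 0.713
RL = −20·log₁₀(0.713) = 2.94 dB
P_refl/P_inc = |Γ|² = 0.508

RL ≈ 2.94 dB; 50.8% of incident power reflected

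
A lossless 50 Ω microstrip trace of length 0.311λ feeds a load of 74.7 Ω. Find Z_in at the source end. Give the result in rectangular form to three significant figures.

Z_in ≈ 36.3 + j10.4 Ω

βl = 2π × 0.311 = 112°
tan(βl) = tan(112°) = -2.48
Z_in = Z_0·(Z_L + jZ_0·tanβl)/(Z_0 + jZ_L·tanβl)
     = 50·(74.7 − j124)/(50 − j185)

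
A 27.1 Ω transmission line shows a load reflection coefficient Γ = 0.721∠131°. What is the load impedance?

Z_L ≈ 5.28 + j12 Ω

Z_L = Z_0·(1 + Γ)/(1 − Γ) = 27.1·(0.527 + j0.544)/(1.47 − j0.544)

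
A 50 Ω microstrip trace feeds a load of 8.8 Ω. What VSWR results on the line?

VSWR ≈ 5.68

Γ = (8.8 − 50)/(8.8 + 50) = -0.701
VSWR = (1 + 0.701)/(1 − 0.701)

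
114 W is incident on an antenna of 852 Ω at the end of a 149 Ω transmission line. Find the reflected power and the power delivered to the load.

P_reflected ≈ 56.2 W; P_delivered ≈ 57.8 W

Γ = (852 − 149)/(852 + 149) = 0.702
|Γ|² = 0.493
P_refl = |Γ|²·P_inc = 56.2 W, P_del = (1 − |Γ|²)·P_inc = 57.8 W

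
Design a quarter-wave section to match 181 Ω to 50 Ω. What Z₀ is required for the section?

Z_qwt = √(Z_0·R_L) = √(50 × 181) = √9050

Z_qwt ≈ 95.1 Ω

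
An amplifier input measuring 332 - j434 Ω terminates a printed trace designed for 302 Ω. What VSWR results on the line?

Γ = (Z_L − Z_0)/(Z_L + Z_0) = (30 − j434)/(634 − j434)
|Γ| = 435/768 = 0.566
VSWR = (1 + |Γ|)/(1 − |Γ|) = 1.57/0.434

VSWR ≈ 3.61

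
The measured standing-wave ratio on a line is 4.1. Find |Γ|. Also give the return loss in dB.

|Γ| = (S − 1)/(S + 1) = (4.1 − 1)/(4.1 + 1) = 3.1/5.1
RL = −20·log₁₀|Γ| = −20·log₁₀(0.608)

|Γ| ≈ 0.608; return loss ≈ 4.32 dB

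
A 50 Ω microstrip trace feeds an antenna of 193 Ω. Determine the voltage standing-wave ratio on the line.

VSWR ≈ 3.86

For a purely resistive load, VSWR = R_L/Z_0 or Z_0/R_L (whichever > 1) = 193/50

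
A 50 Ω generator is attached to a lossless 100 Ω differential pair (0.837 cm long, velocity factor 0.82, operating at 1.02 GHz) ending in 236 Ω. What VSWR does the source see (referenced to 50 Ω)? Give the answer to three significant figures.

VSWR ≈ 4.58

λ = v/f = 0.82·c / 1.02 GHz = 0.241 m
βl = 2π·l/λ = 2π × 0.0347 = 12.5°
tan(βl) = 0.222
Z_in = Z_0·(Z_L + jZ_0·tanβl)/(Z_0 + jZ_L·tanβl) = 194 − j79.5 Ω
Γ_s = (Z_in − Z_s)/(Z_in + Z_s) = (144 − j79.5)/(244 − j79.5), |Γ_s| = 0.641
VSWR = (1 + |Γ_s|)/(1 − |Γ_s|)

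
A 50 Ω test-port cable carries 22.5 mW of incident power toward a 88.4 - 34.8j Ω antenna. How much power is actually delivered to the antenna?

|Γ| = |(38.4 − j34.8)/(138.4 − j34.8)| = 0.363
|Γ|² = 0.132
P_refl = |Γ|²·P_inc = 2.97 mW, P_del = (1 − |Γ|²)·P_inc = 19.5 mW

P_delivered ≈ 19.5 mW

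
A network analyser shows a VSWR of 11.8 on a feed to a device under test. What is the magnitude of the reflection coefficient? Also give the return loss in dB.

|Γ| = (S − 1)/(S + 1) = (11.8 − 1)/(11.8 + 1) = 10.8/12.8
RL = −20·log₁₀|Γ| = −20·log₁₀(0.844)

|Γ| ≈ 0.844; return loss ≈ 1.48 dB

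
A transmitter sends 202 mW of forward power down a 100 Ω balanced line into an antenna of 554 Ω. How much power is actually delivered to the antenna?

P_delivered ≈ 105 mW

Γ = (554 − 100)/(554 + 100) = 0.694
|Γ|² = 0.482
P_refl = |Γ|²·P_inc = 97.3 mW, P_del = (1 − |Γ|²)·P_inc = 105 mW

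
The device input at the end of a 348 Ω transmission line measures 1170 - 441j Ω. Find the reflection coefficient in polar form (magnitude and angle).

Γ = (Z_L − Z_0)/(Z_L + Z_0) = (822 − j441)/(1518 − j441)
|Γ| = 933/1580 = 0.59

Γ ≈ 0.59 ∠ -12°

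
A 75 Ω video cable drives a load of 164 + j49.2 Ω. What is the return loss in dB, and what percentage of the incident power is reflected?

Γ = (89 + j49.2)/(239 + j49.2), |Γ| = 0.417
RL = −20·log₁₀(0.417) = 7.6 dB
P_refl/P_inc = |Γ|² = 0.174

RL ≈ 7.6 dB; 17.4% of incident power reflected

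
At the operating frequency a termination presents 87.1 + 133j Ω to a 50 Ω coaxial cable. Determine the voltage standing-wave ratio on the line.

VSWR ≈ 6.22

Γ = (Z_L − Z_0)/(Z_L + Z_0) = (37.1 + j133)/(137.1 + j133)
|Γ| = 138/191 = 0.723
VSWR = (1 + |Γ|)/(1 − |Γ|) = 1.72/0.277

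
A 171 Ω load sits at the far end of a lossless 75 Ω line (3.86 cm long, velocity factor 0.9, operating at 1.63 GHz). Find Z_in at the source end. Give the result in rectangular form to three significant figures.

λ = v/f = 0.9·c / 1.63 GHz = 0.166 m
βl = 2π·l/λ = 2π × 0.233 = 83.9°
tan(βl) = tan(83.9°) = 9.34
Z_in = Z_0·(Z_L + jZ_0·tanβl)/(Z_0 + jZ_L·tanβl)
     = 75·(171 + j701)/(75 + j1600)

Z_in ≈ 33.2 − j6.47 Ω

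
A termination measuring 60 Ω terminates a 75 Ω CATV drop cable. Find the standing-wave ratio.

VSWR ≈ 1.25

Γ = (60 − 75)/(60 + 75) = -0.111
VSWR = (1 + 0.111)/(1 − 0.111)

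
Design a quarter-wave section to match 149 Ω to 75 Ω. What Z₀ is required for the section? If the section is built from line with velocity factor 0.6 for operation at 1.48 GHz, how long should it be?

Z_qwt ≈ 106 Ω; length ≈ 3.04 cm

Z_qwt = √(Z_0·R_L) = √(75 × 149) = √11180
λ = 0.6·c/f = 0.122 m, so l = λ/4 = 0.0304 m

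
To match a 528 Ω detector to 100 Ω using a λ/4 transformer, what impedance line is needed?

Z_qwt = √(Z_0·R_L) = √(100 × 528) = √52800

Z_qwt ≈ 230 Ω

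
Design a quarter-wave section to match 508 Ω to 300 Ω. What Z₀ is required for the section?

Z_qwt = √(Z_0·R_L) = √(300 × 508) = √152400

Z_qwt ≈ 390 Ω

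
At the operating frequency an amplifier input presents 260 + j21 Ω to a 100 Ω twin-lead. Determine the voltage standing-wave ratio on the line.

Γ = (Z_L − Z_0)/(Z_L + Z_0) = (160 + j21)/(360 + j21)
|Γ| = 161/361 = 0.447
VSWR = (1 + |Γ|)/(1 − |Γ|) = 1.45/0.553

VSWR ≈ 2.62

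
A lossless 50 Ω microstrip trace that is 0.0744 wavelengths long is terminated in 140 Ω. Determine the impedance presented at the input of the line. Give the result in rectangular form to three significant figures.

Z_in ≈ 58.6 − j57.6 Ω

βl = 2π × 0.0744 = 26.8°
tan(βl) = tan(26.8°) = 0.505
Z_in = Z_0·(Z_L + jZ_0·tanβl)/(Z_0 + jZ_L·tanβl)
     = 50·(140 + j25.2)/(50 + j70.7)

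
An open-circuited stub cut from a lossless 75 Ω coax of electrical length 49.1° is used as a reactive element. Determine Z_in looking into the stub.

tan(βl) = 1.15
For an open-circuited stub, Z_in = −jZ_0·cot(βl) = −jZ_0/tan(βl)

Z_in ≈ −j65 Ω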